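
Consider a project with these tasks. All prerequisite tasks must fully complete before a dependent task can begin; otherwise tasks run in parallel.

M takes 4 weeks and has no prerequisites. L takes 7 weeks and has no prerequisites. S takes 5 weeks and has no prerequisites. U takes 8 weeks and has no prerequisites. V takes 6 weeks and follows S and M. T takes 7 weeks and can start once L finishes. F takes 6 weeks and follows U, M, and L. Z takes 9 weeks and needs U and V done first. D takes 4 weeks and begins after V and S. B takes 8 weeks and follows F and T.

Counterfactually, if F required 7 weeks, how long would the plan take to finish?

23

Critical path before the change: U→F→B = 8+6+8 = 22 giving 22 weeks.
F is on the critical path; changing it to 7 makes that path 23 weeks.
That remains the longest chain; total 23 weeks.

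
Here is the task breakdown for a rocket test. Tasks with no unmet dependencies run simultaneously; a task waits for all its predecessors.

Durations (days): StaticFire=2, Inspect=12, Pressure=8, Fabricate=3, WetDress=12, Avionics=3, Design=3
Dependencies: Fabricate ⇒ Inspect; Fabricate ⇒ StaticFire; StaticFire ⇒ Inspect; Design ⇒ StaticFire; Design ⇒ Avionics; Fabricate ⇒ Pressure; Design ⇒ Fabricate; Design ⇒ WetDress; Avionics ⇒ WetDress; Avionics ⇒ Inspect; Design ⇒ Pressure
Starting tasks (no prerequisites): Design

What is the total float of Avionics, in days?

Design→Fabricate→StaticFire→Inspect = 3+3+2+12 = 20 sets the makespan at 20 days.
Avionics finishes as early as 6 and must finish by 8.
So Avionics can slip 8 − 6 = 2 days.

2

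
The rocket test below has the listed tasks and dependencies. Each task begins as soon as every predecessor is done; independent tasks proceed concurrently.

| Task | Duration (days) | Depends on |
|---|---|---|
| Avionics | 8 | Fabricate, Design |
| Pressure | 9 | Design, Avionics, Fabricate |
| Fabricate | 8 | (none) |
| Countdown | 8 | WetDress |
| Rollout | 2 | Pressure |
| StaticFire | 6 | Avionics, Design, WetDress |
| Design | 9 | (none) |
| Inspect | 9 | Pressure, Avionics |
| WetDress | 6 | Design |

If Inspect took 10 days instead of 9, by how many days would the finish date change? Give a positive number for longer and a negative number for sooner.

As given, the longest chain is Design→Avionics→Pressure→Inspect = 9+8+9+9 = 35, so the finish is 35 days.
Inspect is on the critical path; changing it to 10 makes that path 36 days.
The critical path is still Design→Avionics→Pressure→Inspect; finish is now 36 days.
Change in finish: 36 − 35 = +1 days.

1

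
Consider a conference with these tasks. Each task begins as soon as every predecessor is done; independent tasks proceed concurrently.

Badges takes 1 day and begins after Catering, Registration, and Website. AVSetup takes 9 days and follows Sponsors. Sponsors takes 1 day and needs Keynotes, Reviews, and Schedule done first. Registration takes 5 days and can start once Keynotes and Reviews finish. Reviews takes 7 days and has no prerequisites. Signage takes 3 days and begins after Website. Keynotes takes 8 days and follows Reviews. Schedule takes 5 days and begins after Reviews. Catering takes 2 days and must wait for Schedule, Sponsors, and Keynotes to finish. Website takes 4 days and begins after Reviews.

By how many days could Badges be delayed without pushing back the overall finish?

Reviews→Keynotes→Sponsors→AVSetup = 7+8+1+9 = 25 sets the makespan at 25 days.
Badges finishes as early as 21 and must finish by 25.
Float = 25 − 21 = 4.

4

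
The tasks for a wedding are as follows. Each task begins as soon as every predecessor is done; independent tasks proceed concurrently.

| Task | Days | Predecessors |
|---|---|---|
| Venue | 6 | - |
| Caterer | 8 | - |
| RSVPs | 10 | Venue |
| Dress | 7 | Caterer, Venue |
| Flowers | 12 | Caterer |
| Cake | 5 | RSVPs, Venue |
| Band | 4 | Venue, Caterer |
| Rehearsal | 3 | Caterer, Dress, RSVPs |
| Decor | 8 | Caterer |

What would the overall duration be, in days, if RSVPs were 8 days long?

20

Actual critical path: Venue→RSVPs→Cake = 6+10+5 = 21 ⇒ 21 days.
RSVPs is on the critical path; changing it to 8 makes that path 19 days.
New critical path: Caterer→Flowers = 8+12 = 20 ⇒ 20 days.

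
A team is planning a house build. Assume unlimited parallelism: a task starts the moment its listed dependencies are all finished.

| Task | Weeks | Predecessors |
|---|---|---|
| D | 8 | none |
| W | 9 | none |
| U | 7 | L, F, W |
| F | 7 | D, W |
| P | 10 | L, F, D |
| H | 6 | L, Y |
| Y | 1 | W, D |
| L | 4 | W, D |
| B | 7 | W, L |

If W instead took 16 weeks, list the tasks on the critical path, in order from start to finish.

W, F, P

Actual critical path: W→F→P = 9+7+10 = 26 ⇒ 26 weeks.
W is on the critical path; changing it to 16 makes that path 33 weeks.
That remains the longest chain; total 33 weeks.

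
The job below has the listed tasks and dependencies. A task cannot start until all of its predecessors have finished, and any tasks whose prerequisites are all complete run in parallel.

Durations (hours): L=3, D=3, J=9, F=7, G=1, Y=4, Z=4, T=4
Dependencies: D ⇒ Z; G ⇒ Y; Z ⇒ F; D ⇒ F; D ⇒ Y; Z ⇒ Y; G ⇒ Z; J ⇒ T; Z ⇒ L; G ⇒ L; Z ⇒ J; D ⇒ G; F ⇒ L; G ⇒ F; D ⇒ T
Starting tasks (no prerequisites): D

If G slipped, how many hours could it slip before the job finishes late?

0

D→G→Z→J→T = 3+1+4+9+4 = 21 sets the makespan at 21 hours.
G finishes as early as 4 and must finish by 4.
Slack of G = 3 − 3 = 0 hours.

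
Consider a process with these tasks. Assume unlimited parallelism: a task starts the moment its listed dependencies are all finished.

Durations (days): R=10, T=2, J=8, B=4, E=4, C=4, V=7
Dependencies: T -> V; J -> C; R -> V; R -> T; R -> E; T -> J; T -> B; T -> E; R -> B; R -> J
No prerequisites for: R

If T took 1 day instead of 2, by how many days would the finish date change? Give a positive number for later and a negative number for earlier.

Baseline: R→T→J→C = 10+2+8+4 = 24 → 24 days.
Since T is critical, the -1 change carries straight to that chain (now 23 days).
No other chain overtakes it, so the finish is 23 days.
Change in finish: 23 − 24 = -1 days.

-1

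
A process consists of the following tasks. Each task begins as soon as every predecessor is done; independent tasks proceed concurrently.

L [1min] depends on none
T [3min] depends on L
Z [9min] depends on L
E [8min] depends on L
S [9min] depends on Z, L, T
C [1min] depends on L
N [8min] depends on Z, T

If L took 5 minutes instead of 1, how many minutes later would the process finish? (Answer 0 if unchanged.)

4

Actual critical path: L→Z→S = 1+9+9 = 19 ⇒ 19 minutes.
L is on the critical path; changing it to 5 makes that path 23 minutes.
The critical path is still L→Z→S; finish is now 23 minutes.
Change in finish: 23 − 19 = +4 minutes.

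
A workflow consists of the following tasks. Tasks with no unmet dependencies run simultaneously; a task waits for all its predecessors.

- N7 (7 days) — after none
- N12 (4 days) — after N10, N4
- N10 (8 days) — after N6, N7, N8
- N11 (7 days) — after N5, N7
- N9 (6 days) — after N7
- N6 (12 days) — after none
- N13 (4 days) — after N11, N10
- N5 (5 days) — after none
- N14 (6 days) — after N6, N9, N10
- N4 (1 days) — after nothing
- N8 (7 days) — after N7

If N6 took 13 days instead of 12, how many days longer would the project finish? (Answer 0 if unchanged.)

As given, the longest chain is N7→N8→N10→N14 = 7+7+8+6 = 28, so the finish is 28 days.
N6 has 2 days of float (longest path through it is 26).
No other chain overtakes it, so the finish is 28 days.
Change in finish: 28 − 28 = +0 days.

0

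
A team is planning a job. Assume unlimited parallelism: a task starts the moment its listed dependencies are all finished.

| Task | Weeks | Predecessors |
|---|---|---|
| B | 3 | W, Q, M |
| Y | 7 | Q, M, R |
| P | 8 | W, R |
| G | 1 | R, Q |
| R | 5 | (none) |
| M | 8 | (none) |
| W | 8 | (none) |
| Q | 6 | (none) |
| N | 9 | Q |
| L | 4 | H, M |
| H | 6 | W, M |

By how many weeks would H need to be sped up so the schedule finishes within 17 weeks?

Current finish: 18 weeks; target: 17.
H is on every critical path, so each week cut from H cuts the finish by one (this holds down to a finish of 16).
Need 18 − 17 = 1 week off H → H becomes 5 weeks, finish becomes 17.

1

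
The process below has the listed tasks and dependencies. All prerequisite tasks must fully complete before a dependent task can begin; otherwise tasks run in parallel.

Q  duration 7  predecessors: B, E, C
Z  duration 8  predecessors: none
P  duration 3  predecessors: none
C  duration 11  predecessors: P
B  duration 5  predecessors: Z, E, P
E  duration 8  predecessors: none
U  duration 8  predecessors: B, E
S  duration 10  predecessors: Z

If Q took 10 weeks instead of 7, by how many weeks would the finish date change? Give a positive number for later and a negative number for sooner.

Critical path before the change: P→C→Q = 3+11+7 = 21 giving 21 weeks.
Since Q is critical, the +3 change carries straight to that chain (now 24 weeks).
No other chain overtakes it, so the finish is 24 weeks.
Change in finish: 24 − 21 = +3 weeks.

3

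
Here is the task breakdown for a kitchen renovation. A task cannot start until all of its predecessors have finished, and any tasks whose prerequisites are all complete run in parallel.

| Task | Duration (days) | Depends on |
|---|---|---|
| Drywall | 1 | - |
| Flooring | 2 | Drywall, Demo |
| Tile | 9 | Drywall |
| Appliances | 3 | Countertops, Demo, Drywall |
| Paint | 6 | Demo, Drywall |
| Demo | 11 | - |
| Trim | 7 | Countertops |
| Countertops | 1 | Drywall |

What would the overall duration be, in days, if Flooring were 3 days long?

Baseline: Demo→Paint = 11+6 = 17 → 17 days.
Flooring is off the critical path — its longest chain is 13 days, giving 4 of slack.
That remains the longest chain; total 17 days.

17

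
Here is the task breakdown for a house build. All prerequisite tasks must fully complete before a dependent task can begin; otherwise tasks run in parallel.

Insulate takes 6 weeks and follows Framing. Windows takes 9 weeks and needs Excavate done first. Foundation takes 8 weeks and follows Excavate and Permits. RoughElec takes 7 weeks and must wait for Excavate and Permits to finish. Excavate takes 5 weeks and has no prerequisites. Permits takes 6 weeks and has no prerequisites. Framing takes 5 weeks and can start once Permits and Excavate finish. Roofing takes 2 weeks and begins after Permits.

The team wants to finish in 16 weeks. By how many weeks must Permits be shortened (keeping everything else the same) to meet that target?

Current finish: 17 weeks; target: 16.
Permits is on every critical path, so each week cut from Permits cuts the finish by one (this holds down to a finish of 16).
Need 17 − 16 = 1 week off Permits → Permits becomes 5 weeks, finish becomes 16.

1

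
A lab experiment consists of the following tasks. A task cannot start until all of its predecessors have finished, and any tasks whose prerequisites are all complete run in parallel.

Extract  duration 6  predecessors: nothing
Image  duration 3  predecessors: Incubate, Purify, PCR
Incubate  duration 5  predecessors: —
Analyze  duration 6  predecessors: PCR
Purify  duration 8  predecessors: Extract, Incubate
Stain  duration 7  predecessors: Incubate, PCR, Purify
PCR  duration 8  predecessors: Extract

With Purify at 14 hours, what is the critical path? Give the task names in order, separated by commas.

Extract, Purify, Stain

As given, the longest chain is Extract→Purify→Stain = 6+8+7 = 21, so the finish is 21 hours.
Purify lies on that path, so at 14 hours the path becomes 27 hours.
No other chain overtakes it, so the finish is 27 hours.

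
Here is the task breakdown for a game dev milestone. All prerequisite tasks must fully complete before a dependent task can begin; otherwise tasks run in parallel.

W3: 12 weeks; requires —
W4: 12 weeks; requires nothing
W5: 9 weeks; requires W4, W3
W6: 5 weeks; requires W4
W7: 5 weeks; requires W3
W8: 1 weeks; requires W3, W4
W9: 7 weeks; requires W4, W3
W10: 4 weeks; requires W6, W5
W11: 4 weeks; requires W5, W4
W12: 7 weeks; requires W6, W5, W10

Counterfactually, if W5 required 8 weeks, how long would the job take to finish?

31

Actual critical path: W3→W5→W10→W12 = 12+9+4+7 = 32 ⇒ 32 weeks.
W5 is on the critical path; changing it to 8 makes that path 31 weeks.
That remains the longest chain; total 31 weeks.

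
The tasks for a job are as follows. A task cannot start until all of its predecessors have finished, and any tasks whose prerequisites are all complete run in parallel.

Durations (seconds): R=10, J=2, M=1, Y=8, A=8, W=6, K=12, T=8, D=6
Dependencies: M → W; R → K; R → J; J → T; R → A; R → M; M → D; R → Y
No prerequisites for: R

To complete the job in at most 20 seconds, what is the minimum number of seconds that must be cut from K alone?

Current finish: 22 seconds; target: 20.
K is on every critical path, so each second cut from K cuts the finish by one (this holds down to a finish of 20).
Need 22 − 20 = 2 seconds off K → K becomes 10 seconds, finish becomes 20.

2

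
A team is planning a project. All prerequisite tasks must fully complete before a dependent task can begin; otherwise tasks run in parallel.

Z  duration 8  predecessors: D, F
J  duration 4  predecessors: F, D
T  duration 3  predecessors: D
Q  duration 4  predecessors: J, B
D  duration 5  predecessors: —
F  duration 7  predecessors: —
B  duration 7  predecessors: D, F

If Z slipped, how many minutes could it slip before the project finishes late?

The longest chain is F→B→Q = 7+7+4 = 18; overall finish 18 minutes.
Longest path through Z: 15 minutes (earliest finish 15, latest finish 18).
So Z can slip 18 − 15 = 3 minutes.

3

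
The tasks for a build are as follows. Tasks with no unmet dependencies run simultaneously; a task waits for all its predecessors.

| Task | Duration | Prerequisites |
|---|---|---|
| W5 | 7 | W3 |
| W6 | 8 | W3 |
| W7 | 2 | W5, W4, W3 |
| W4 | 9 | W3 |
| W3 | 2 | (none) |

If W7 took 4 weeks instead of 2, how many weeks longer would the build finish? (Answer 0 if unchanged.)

As given, the longest chain is W3→W4→W7 = 2+9+2 = 13, so the finish is 13 weeks.
W7 lies on that path, so at 4 weeks the path becomes 15 weeks.
No other chain overtakes it, so the finish is 15 weeks.
Change in finish: 15 − 13 = +2 weeks.

2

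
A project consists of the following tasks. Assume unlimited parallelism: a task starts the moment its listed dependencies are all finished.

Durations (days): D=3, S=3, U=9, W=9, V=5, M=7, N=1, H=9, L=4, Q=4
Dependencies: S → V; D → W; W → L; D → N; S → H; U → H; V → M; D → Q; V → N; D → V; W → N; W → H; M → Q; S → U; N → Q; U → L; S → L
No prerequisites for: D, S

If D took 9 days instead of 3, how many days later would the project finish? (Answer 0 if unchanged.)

6

Actual critical path: D→W→H = 3+9+9 = 21 ⇒ 21 days.
D lies on that path, so at 9 days the path becomes 27 days.
No other chain overtakes it, so the finish is 27 days.
Change in finish: 27 − 21 = +6 days.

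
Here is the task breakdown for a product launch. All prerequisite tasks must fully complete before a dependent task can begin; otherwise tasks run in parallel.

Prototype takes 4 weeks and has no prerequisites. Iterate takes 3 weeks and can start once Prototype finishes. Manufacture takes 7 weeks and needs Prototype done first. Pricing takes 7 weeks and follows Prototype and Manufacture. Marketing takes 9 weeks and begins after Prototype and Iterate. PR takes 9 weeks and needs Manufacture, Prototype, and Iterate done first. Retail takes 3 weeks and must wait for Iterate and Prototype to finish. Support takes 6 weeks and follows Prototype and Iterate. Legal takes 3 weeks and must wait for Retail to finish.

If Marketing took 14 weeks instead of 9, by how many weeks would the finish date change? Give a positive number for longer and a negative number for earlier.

1

As given, the longest chain is Prototype→Manufacture→PR = 4+7+9 = 20, so the finish is 20 weeks.
Marketing has 4 weeks of float (longest path through it is 16).
New critical path: Prototype→Iterate→Marketing = 4+3+14 = 21 ⇒ 21 weeks.
Change in finish: 21 − 20 = +1 weeks.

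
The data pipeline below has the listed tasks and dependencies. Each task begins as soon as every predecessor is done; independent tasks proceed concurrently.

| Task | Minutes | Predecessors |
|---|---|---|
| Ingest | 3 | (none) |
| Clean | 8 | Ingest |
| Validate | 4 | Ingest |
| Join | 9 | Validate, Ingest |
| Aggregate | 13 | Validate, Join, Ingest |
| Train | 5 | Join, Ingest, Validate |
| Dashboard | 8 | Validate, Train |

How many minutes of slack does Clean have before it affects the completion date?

The longest chain is Ingest→Validate→Join→Aggregate = 3+4+9+13 = 29; overall finish 29 minutes.
The longest chain containing Clean totals 11 minutes.
Float = 29 − 11 = 18.

18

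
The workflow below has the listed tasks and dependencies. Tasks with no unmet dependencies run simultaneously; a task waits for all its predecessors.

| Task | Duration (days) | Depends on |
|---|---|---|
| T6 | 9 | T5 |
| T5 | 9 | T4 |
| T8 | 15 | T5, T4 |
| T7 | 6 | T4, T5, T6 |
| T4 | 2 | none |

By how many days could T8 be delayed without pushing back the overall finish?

The longest chain is T4→T5→T6→T7 = 2+9+9+6 = 26; overall finish 26 days.
Longest path through T8: 26 days (earliest finish 26, latest finish 26).
Float = 26 − 26 = 0.

0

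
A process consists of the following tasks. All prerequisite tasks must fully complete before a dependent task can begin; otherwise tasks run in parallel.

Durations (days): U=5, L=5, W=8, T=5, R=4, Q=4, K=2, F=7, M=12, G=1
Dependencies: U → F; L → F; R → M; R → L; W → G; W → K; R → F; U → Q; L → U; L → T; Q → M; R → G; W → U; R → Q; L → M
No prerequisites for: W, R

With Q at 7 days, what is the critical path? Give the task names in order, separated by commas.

R, L, U, Q, M

The binding path is R→L→U→Q→M = 4+5+5+4+12 = 30; finish at 30 days.
Q is on the critical path; changing it to 7 makes that path 33 days.
That remains the longest chain; total 33 days.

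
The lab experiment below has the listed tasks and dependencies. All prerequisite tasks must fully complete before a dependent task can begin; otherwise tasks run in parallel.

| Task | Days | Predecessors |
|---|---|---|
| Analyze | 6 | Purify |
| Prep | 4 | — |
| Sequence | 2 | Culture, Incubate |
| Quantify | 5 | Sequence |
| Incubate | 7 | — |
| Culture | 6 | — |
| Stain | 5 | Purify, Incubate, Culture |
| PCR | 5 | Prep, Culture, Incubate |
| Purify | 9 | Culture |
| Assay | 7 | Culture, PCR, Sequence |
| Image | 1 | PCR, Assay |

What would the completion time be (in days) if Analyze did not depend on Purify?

Original critical path: Culture→Purify→Analyze = 6+9+6 = 21 ⇒ 21 days.
Without Purify→Analyze, Analyze's earliest start moves from 15 to 0.
After: Culture→Purify→Stain = 6+9+5 = 20 → 20 days.

20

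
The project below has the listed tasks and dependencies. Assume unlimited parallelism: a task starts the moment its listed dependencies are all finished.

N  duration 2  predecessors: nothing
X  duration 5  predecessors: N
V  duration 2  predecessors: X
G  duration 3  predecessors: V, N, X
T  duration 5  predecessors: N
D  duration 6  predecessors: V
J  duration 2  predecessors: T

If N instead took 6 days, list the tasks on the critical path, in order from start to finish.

N, X, V, D

Actual critical path: N→X→V→D = 2+5+2+6 = 15 ⇒ 15 days.
N lies on that path, so at 6 days the path becomes 19 days.
That remains the longest chain; total 19 days.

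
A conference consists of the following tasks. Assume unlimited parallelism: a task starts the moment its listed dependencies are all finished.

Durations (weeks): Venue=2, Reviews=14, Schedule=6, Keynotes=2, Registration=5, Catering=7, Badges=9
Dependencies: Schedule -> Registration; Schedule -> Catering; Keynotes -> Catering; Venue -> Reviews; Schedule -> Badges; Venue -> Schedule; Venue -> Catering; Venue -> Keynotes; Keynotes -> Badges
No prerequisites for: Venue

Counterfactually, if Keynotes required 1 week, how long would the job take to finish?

17

Baseline: Venue→Schedule→Badges = 2+6+9 = 17 → 17 weeks.
Keynotes has 4 weeks of float (longest path through it is 13).
The critical path is still Venue→Schedule→Badges; finish is now 17 weeks.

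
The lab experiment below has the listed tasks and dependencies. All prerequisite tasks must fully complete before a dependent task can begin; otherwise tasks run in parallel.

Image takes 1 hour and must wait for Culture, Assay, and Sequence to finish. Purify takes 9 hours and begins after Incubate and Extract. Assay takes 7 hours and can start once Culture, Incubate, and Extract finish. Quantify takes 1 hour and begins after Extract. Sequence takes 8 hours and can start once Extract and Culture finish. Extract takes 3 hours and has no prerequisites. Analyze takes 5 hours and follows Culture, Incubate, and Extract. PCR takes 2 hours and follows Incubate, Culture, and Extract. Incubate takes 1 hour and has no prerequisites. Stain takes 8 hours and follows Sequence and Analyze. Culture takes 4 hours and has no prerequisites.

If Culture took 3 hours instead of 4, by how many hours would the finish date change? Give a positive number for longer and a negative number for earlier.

Critical path before the change: Culture→Sequence→Stain = 4+8+8 = 20 giving 20 hours.
Since Culture is critical, the -1 change carries straight to that chain (now 19 hours).
That remains the longest chain; total 19 hours.
Change in finish: 19 − 20 = -1 hours.

-1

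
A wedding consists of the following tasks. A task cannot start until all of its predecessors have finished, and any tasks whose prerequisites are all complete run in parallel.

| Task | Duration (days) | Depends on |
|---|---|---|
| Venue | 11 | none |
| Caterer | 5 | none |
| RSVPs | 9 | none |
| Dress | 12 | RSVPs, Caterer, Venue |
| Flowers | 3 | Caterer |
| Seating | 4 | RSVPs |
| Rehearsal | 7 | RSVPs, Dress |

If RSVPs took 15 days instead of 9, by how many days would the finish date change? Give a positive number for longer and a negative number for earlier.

The binding path is Venue→Dress→Rehearsal = 11+12+7 = 30; finish at 30 days.
The longest path through RSVPs is only 28 days, so RSVPs has float 2.
The binding chain switches to RSVPs→Dress→Rehearsal = 15+12+7 = 34; finish 34 days.
Change in finish: 34 − 30 = +4 days.

4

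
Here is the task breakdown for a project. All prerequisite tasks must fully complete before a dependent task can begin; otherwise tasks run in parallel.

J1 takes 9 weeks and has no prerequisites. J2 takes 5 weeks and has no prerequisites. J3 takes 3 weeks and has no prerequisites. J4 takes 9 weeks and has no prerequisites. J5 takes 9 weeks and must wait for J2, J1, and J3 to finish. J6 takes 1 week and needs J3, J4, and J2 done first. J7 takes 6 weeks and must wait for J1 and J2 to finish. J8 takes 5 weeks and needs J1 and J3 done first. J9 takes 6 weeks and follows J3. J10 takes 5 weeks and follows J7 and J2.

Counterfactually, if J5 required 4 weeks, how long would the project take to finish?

20

Actual critical path: J1→J7→J10 = 9+6+5 = 20 ⇒ 20 weeks.
The longest path through J5 is only 18 weeks, so J5 has float 2.
That remains the longest chain; total 20 weeks.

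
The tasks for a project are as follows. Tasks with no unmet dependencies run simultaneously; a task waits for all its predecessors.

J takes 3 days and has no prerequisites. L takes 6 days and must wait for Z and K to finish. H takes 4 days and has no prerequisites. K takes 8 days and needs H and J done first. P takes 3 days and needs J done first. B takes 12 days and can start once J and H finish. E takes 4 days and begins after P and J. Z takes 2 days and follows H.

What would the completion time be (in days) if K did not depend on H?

Before: longest chain H→K→L = 4+8+6 = 18, finish 18.
Without H→K, K's earliest start moves from 4 to 3.
After: J→K→L = 3+8+6 = 17 → 17 days.

17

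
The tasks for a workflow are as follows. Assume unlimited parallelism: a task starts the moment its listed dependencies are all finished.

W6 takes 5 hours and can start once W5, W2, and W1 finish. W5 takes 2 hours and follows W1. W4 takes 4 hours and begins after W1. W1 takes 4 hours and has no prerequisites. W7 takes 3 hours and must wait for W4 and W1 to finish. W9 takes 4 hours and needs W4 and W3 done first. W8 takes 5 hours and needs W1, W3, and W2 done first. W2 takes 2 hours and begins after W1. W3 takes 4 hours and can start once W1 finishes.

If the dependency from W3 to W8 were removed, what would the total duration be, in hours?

12

With the dependency in place, W1→W3→W8 = 4+4+5 = 13 sets the finish at 13 hours.
Without W3→W8, W8's earliest start moves from 8 to 6.
New critical path: W1→W3→W9 = 4+4+4 = 12 ⇒ 12 hours.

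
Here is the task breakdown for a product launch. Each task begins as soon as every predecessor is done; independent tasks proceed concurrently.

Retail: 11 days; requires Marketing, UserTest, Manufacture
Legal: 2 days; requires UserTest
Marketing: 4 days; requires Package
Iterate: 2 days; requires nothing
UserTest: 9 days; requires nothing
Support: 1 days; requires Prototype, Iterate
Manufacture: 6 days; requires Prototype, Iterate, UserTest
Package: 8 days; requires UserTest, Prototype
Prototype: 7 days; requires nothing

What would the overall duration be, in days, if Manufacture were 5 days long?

32

Actual critical path: UserTest→Package→Marketing→Retail = 9+8+4+11 = 32 ⇒ 32 days.
Manufacture is off the critical path — its longest chain is 26 days, giving 6 of slack.
That remains the longest chain; total 32 days.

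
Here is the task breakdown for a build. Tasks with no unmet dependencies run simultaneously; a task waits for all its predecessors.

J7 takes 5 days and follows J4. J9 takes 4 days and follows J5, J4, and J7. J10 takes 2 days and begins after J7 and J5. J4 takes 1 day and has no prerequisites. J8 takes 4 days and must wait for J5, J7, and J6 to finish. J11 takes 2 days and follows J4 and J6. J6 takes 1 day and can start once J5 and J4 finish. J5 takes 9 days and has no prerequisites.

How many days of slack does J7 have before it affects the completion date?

4

Critical path: J5→J6→J8 = 9+1+4 = 14, so the finish is 14 days.
The longest chain containing J7 totals 10 days.
Slack of J7 = 5 − 1 = 4 days.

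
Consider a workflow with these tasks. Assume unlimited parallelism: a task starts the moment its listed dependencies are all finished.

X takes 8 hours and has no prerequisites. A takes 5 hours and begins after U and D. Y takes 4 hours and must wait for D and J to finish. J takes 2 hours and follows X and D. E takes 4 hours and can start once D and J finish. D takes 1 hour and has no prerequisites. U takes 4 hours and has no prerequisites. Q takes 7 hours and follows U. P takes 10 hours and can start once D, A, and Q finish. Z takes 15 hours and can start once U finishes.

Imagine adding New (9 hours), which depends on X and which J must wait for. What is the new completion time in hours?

23

Originally the project takes 21 hours.
With New inserted, J now waits for max(X, D, New).
New critical path: X→New→J→Y = 8+9+2+4 = 23 ⇒ 23 hours.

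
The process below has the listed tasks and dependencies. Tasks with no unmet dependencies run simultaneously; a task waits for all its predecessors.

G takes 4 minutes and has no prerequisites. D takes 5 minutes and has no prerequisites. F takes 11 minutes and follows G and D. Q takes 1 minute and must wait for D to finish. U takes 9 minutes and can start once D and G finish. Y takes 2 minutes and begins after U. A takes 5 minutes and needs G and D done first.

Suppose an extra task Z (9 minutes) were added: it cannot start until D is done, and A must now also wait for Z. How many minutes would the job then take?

Originally the job takes 16 minutes.
With Z inserted, A now waits for max(G, D, Z).
New critical path: D→Z→A = 5+9+5 = 19 ⇒ 19 minutes.

19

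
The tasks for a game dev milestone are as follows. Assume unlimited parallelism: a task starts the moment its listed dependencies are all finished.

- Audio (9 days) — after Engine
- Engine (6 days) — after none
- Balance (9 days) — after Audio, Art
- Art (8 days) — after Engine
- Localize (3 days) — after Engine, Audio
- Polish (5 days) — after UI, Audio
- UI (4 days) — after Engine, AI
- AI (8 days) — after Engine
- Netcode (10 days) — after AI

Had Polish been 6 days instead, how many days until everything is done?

Critical path before the change: Engine→Audio→Balance = 6+9+9 = 24 giving 24 days.
The longest path through Polish is only 23 days, so Polish has float 1.
That remains the longest chain; total 24 days.

24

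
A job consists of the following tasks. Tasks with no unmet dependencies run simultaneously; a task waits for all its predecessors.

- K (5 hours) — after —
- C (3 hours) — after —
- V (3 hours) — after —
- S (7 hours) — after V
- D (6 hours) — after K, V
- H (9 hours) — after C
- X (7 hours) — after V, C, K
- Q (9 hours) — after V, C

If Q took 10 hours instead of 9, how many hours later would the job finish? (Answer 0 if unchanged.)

1

The binding path is V→Q = 3+9 = 12; finish at 12 hours.
Q lies on that path, so at 10 hours the path becomes 13 hours.
Now C→Q = 3+10 = 13 is longest, so the finish becomes 13 hours.
Change in finish: 13 − 12 = +1 hours.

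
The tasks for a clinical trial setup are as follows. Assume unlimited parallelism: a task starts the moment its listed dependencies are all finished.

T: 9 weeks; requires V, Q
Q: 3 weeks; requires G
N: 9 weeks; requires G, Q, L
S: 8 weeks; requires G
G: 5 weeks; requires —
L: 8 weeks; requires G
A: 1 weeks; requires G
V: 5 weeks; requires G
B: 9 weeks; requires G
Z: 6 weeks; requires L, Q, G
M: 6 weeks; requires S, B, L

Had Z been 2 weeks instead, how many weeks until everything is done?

Critical path before the change: G→L→N = 5+8+9 = 22 giving 22 weeks.
The longest path through Z is only 19 weeks, so Z has float 3.
No other chain overtakes it, so the finish is 22 weeks.

22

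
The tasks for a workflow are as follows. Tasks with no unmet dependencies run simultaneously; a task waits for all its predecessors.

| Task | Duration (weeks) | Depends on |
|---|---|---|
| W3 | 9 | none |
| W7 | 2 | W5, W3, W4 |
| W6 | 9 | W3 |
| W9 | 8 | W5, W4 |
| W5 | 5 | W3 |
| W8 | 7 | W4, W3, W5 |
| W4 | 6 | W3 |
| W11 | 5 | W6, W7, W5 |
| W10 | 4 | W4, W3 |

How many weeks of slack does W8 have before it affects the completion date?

1

The longest chain is W3→W4→W9 = 9+6+8 = 23; overall finish 23 weeks.
W8 finishes as early as 22 and must finish by 23.
So W8 can slip 23 − 22 = 1 week.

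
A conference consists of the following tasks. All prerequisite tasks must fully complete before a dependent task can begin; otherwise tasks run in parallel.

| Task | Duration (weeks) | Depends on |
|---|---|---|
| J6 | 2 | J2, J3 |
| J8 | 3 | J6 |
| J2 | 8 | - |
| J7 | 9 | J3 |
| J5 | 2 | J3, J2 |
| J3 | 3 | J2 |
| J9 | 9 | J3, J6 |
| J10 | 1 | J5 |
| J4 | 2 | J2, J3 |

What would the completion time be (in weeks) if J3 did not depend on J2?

19

Original critical path: J2→J3→J6→J9 = 8+3+2+9 = 22 ⇒ 22 weeks.
Without J2→J3, J3's earliest start moves from 8 to 0.
New critical path: J2→J6→J9 = 8+2+9 = 19 ⇒ 19 weeks.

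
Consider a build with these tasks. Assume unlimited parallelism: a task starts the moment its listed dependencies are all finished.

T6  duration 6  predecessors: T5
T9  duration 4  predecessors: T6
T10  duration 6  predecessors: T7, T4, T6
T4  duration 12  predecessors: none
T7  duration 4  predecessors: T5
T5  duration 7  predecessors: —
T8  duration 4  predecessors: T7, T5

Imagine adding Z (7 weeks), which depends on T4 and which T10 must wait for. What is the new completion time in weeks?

25

Originally the schedule takes 19 weeks.
With Z inserted, T10 now waits for max(T7, T4, T6, Z).
New critical path: T4→Z→T10 = 12+7+6 = 25 ⇒ 25 weeks.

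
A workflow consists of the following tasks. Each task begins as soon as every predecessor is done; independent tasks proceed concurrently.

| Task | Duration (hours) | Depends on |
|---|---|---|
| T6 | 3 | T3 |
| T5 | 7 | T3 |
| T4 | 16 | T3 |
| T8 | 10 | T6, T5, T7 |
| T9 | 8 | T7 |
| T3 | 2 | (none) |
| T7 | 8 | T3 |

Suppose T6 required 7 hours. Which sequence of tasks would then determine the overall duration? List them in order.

T3, T7, T8

The binding path is T3→T7→T8 = 2+8+10 = 20; finish at 20 hours.
T6 has 5 hours of float (longest path through it is 15).
The critical path is still T3→T7→T8; finish is now 20 hours.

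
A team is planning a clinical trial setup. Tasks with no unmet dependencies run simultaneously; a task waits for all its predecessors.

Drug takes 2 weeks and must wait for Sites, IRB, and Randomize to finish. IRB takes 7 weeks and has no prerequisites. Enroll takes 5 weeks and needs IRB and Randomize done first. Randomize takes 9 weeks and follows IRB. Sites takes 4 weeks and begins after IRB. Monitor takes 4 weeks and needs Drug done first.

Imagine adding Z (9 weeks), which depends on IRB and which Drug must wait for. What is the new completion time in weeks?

Originally the job takes 22 weeks.
With Z inserted, Drug now waits for max(Sites, IRB, Randomize, Z).
New critical path: IRB→Z→Drug→Monitor = 7+9+2+4 = 22 ⇒ 22 weeks.

22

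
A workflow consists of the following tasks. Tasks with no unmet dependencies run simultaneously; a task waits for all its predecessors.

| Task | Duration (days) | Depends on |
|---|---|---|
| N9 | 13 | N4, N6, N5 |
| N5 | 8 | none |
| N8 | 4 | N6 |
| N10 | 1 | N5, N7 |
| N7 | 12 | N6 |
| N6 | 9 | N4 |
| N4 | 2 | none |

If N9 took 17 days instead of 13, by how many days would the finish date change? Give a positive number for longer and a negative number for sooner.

4

The binding path is N4→N6→N9 = 2+9+13 = 24; finish at 24 days.
Since N9 is critical, the +4 change carries straight to that chain (now 28 days).
The critical path is still N4→N6→N9; finish is now 28 days.
Change in finish: 28 − 24 = +4 days.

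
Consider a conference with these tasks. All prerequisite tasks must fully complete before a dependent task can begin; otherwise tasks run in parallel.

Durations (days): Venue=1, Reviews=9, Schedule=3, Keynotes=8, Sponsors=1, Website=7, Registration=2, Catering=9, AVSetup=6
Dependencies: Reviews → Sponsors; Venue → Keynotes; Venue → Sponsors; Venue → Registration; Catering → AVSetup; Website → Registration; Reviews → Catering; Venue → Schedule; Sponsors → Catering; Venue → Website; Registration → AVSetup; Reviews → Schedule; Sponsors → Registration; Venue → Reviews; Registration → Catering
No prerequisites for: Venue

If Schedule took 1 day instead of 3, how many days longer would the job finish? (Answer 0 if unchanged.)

0

Baseline: Venue→Reviews→Sponsors→Registration→Catering→AVSetup = 1+9+1+2+9+6 = 28 → 28 days.
Schedule has 15 days of float (longest path through it is 13).
The critical path is still Venue→Reviews→Sponsors→Registration→Catering→AVSetup; finish is now 28 days.
Change in finish: 28 − 28 = +0 days.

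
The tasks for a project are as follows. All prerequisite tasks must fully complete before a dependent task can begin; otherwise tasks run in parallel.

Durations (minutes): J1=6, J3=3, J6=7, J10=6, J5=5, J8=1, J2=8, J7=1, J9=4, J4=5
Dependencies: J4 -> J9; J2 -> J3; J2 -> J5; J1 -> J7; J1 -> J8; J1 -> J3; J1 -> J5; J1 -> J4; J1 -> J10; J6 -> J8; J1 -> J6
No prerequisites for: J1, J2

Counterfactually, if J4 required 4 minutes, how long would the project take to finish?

Baseline: J1→J4→J9 = 6+5+4 = 15 → 15 minutes.
J4 lies on that path, so at 4 minutes the path becomes 14 minutes.
No other chain overtakes it, so the finish is 14 minutes.

14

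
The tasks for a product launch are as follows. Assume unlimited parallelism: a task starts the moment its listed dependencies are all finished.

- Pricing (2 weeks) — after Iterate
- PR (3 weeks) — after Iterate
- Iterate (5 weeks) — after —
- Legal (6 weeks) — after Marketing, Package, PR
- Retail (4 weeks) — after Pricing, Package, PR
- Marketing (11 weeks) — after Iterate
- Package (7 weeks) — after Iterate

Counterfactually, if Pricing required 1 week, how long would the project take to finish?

22

Actual critical path: Iterate→Marketing→Legal = 5+11+6 = 22 ⇒ 22 weeks.
The longest path through Pricing is only 11 weeks, so Pricing has float 11.
No other chain overtakes it, so the finish is 22 weeks.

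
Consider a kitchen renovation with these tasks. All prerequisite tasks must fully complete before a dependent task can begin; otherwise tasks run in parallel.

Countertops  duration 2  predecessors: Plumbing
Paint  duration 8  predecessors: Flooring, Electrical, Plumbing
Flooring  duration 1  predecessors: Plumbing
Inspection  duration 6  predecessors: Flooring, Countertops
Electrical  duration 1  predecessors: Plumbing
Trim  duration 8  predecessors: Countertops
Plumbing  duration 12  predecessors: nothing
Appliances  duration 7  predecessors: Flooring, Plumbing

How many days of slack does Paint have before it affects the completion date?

1

Critical path: Plumbing→Countertops→Trim = 12+2+8 = 22, so the finish is 22 days.
Longest path through Paint: 21 days (earliest finish 21, latest finish 22).
Float = 22 − 21 = 1.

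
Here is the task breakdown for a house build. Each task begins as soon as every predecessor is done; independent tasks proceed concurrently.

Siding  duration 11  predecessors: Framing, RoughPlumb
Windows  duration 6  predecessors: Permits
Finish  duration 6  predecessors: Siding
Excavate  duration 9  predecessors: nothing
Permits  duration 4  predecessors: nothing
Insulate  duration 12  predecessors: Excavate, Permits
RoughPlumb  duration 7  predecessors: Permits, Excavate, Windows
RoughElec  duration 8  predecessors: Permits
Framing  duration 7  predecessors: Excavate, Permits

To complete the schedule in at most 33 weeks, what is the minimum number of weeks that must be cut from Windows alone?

1

Current finish: 34 weeks; target: 33.
Windows is on every critical path, so each week cut from Windows cuts the finish by one (this holds down to a finish of 33).
Need 34 − 33 = 1 week off Windows → Windows becomes 5 weeks, finish becomes 33.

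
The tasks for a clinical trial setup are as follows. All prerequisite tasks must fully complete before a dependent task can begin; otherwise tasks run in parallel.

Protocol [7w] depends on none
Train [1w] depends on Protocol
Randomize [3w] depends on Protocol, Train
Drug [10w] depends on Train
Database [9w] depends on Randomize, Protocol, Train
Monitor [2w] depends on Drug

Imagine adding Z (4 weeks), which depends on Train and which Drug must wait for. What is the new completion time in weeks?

24

Originally the plan takes 20 weeks.
With Z inserted, Drug now waits for max(Train, Z).
New critical path: Protocol→Train→Z→Drug→Monitor = 7+1+4+10+2 = 24 ⇒ 24 weeks.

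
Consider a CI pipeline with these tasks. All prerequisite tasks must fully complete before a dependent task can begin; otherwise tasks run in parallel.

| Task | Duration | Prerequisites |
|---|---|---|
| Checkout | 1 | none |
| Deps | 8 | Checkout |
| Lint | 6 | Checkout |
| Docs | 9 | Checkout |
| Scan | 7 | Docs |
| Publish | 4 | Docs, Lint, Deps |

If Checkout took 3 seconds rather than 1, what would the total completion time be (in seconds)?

19

Actual critical path: Checkout→Docs→Scan = 1+9+7 = 17 ⇒ 17 seconds.
Checkout lies on that path, so at 3 seconds the path becomes 19 seconds.
No other chain overtakes it, so the finish is 19 seconds.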